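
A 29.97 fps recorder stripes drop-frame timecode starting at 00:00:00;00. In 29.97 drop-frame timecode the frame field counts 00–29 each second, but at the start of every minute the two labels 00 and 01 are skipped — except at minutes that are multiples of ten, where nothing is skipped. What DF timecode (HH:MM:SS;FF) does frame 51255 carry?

00:28:30;07

Each 10-minute DF block holds 10 × 60 × 30 − 9 × 2 = 17982 frames. 51255 ÷ 17982 → 2 full blocks, remainder 15291.
Within the partial block the first minute is 1800 frames and each further minute 1798, so 8 further minute boundaries passed. Total skipped labels = 18 × 2 + 2 × 8 = 52.
Non-drop label index = 51255 + 52 = 51307; at 30 labels/s that is 00:28:30:07, i.e. DF 00:28:30;07.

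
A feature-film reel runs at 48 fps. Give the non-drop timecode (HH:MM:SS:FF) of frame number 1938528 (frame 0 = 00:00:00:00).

1938528 ÷ 48 = 40386 full seconds, remainder 0 frames.
40386 s = 11 h 13 min 6 s.
Timecode: 11:13:06:00.

11:13:06:00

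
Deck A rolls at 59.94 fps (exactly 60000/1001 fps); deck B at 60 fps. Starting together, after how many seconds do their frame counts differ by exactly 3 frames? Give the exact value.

50.05 seconds

The gap grows by |60 − 60000/1001| = 60/1001 frames per second.
Time for a 3-frame gap: 3 ÷ (60/1001) = 50.05 s.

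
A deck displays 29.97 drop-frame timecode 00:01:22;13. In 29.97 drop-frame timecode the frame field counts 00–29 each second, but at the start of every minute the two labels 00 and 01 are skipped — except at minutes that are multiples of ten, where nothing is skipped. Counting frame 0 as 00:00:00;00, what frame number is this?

2471

Complete 10-minute blocks: 0, each 17982 frames → 0.
Remaining 1 whole minute in the current block: 1800 + 0 × 1798 = 1800 frames.
Within the current minute: 22 × 30 + 13 − 2 = 671 (labels ;00/;01 skipped at this minute). Total = 0 + 1800 + 671 = 2471.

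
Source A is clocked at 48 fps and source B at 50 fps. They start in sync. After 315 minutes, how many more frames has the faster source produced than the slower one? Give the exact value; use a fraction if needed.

315 min = 18900 s.
A emits 48 × 18900 = 907200 frames; B emits 50 × 18900 = 945000.
Difference = 37800 frames; B is ahead of A.

37800 frames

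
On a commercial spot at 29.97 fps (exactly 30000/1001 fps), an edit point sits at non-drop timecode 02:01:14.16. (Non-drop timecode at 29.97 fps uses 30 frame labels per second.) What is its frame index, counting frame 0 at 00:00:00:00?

frame 218236

Total seconds to the label: (2 × 3600 + 1 × 60 + 14) = 7274.
Frame index = 7274 × 30 + 16 = 218236.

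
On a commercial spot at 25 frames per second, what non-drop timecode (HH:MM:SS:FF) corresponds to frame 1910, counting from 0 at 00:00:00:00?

1910 ÷ 25 = 76 full seconds, remainder 10 frames.
76 s = 0 h 1 min 16 s.
Timecode: 00:01:16:10.

00:01:16:10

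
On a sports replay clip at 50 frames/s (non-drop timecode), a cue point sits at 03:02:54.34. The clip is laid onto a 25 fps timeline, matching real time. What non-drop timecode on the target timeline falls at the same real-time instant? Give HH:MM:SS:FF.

Source frame index: (3×3600 + 2×60 + 54) × 50 + 34 = 548734.
Real time: 548734 / (50) = 274367/25 s.
Target frame: (274367/25) × (25) = 274367.
At 25 labels/s: frame 274367 → 03:02:54:17.

03:02:54:17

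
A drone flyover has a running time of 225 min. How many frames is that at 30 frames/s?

405000 frames

225 min = 13500 s.
Frames = 13500 × 30 = 405000.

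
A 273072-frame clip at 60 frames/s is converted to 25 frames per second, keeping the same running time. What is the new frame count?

113780 frames

Target frames = source frames × (target rate / source rate) = 273072 × (25)/(60) = 273072 × 5/12 = 113780.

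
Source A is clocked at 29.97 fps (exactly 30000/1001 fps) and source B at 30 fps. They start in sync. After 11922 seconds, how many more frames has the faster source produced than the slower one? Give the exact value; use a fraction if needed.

A emits 30000/1001 × 11922 = 357660000/1001 frames; B emits 30 × 11922 = 357660.
Difference = 357660/1001 frames (≈ 357.3027); B is ahead of A.

357660/1001 frames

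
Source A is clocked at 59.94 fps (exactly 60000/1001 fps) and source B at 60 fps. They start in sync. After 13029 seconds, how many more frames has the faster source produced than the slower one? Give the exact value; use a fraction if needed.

A emits 60000/1001 × 13029 = 781740000/1001 frames; B emits 60 × 13029 = 781740.
Difference = 781740/1001 frames (≈ 780.9590); B is ahead of A.

781740/1001 frames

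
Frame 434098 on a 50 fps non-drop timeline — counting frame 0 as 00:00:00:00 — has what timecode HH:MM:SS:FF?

434098 ÷ 50 = 8681 full seconds, remainder 48 frames.
8681 s = 2 h 24 min 41 s.
Timecode: 02:24:41:48.

02:24:41:48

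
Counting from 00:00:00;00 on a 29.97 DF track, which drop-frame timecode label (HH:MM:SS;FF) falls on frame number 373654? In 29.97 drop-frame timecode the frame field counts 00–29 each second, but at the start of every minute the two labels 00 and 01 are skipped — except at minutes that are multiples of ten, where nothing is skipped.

03:27:47;18

Each 10-minute DF block holds 10 × 60 × 30 − 9 × 2 = 17982 frames. 373654 ÷ 17982 → 20 full blocks, remainder 14014.
Within the partial block the first minute is 1800 frames and each further minute 1798, so 7 further minute boundaries passed. Total skipped labels = 18 × 20 + 2 × 7 = 374.
Non-drop label index = 373654 + 374 = 374028; at 30 labels/s that is 03:27:47:18, i.e. DF 03:27:47;18.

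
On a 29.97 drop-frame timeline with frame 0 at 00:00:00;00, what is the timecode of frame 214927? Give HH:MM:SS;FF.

01:59:31;13

Each 10-minute DF block holds 10 × 60 × 30 − 9 × 2 = 17982 frames. 214927 ÷ 17982 → 11 full blocks, remainder 17125.
Within the partial block the first minute is 1800 frames and each further minute 1798, so 9 further minute boundaries passed. Total skipped labels = 18 × 11 + 2 × 9 = 216.
Non-drop label index = 214927 + 216 = 215143; at 30 labels/s that is 01:59:31:13, i.e. DF 01:59:31;13.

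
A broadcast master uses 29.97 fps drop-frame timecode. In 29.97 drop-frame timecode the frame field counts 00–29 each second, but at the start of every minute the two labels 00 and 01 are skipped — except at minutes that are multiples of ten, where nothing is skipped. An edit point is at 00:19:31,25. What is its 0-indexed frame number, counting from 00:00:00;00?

Complete 10-minute blocks: 1, each 17982 frames → 17982.
Remaining 9 whole minutes in the current block: 1800 + 8 × 1798 = 16184 frames.
Within the current minute: 31 × 30 + 25 − 2 = 953 (labels ;00/;01 skipped at this minute). Total = 17982 + 16184 + 953 = 35119.

35119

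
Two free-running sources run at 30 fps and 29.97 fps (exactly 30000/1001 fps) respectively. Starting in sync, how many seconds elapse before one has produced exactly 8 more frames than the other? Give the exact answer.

4004/15 seconds

The gap grows by |30000/1001 − 30| = 30/1001 frames per second.
Time for a 8-frame gap: 8 ÷ (30/1001) = 4004/15 s.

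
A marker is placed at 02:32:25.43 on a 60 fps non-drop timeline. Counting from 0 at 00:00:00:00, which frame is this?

frame 548743

Total seconds to the label: (2 × 3600 + 32 × 60 + 25) = 9145.
Frame index = 9145 × 60 + 43 = 548743.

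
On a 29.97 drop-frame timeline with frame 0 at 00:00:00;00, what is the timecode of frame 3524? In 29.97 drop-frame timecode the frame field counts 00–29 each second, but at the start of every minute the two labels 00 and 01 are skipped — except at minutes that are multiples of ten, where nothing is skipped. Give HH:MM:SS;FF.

Each 10-minute DF block holds 10 × 60 × 30 − 9 × 2 = 17982 frames. 3524 ÷ 17982 → 0 full blocks, remainder 3524.
Within the partial block the first minute is 1800 frames and each further minute 1798, so 1 further minute boundary passed. Total skipped labels = 18 × 0 + 2 × 1 = 2.
Non-drop label index = 3524 + 2 = 3526; at 30 labels/s that is 00:01:57:16, i.e. DF 00:01:57;16.

00:01:57;16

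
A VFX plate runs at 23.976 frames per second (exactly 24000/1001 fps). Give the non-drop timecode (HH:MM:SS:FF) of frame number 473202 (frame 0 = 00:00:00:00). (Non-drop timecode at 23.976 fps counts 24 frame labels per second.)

473202 ÷ 24 = 19716 full seconds, remainder 18 frames.
19716 s = 5 h 28 min 36 s.
Timecode: 05:28:36:18.

05:28:36:18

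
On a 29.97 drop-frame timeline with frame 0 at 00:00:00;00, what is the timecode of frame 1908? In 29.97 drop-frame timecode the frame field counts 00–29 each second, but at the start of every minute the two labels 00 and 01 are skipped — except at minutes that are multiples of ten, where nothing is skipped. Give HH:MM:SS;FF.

00:01:03;20

Ten DF minutes hold 17982 frames, so frame 1908 lies in block 0 (frames 0–17981) with 1908 frames into that block.
The block's first minute is 1800 frames and the rest 1798 each; 1908 frames reaches minute 1, so 0 × 18 + 1 × 2 = 2 labels have been skipped so far.
Adding those back, label number 1908 + 2 = 1910 at 30 labels/s is 63 s + 20 f = 0 h 1 min 3 s frame 20, i.e. 00:01:03;20.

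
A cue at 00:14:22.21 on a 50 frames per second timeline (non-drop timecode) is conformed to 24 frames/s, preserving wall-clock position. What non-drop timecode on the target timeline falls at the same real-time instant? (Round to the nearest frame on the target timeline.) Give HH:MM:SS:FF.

00:14:22:10

Source frame index: (0×3600 + 14×60 + 22) × 50 + 21 = 43121.
Real time: 43121 / (50) = 43121/50 s.
Target frame: (43121/50) × (24) = 517452/25 ≈ 20698.080 → 20698.
At 24 labels/s: frame 20698 → 00:14:22:10.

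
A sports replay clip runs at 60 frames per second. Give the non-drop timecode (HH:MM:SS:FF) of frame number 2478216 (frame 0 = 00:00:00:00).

11:28:23:36

2478216 ÷ 60 = 41303 full seconds, remainder 36 frames.
41303 s = 11 h 28 min 23 s.
Timecode: 11:28:23:36.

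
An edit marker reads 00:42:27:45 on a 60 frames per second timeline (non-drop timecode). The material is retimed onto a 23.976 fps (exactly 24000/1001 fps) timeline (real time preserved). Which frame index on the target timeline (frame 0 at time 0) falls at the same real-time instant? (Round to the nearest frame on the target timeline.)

Source frame index: (0×3600 + 42×60 + 27) × 60 + 45 = 152865.
Real time: 152865 / (60) = 10191/4 s.
Target frame: (10191/4) × (24000/1001) = 61146000/1001 ≈ 61084.915 → 61085.

frame 61085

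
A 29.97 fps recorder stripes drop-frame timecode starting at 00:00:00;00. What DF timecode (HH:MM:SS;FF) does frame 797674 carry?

07:23:35;22

Ten DF minutes hold 17982 frames, so frame 797674 lies in block 44 (frames 791208–809189) with 6466 frames into that block.
The block's first minute is 1800 frames and the rest 1798 each; 6466 frames reaches minute 3, so 44 × 18 + 3 × 2 = 798 labels have been skipped so far.
Adding those back, label number 797674 + 798 = 798472 at 30 labels/s is 26615 s + 22 f = 7 h 23 min 35 s frame 22, i.e. 07:23:35;22.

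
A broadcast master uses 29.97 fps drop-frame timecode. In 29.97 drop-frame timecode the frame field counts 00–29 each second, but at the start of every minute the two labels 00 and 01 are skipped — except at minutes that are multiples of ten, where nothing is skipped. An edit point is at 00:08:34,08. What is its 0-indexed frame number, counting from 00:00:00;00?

Complete 10-minute blocks: 0, each 17982 frames → 0.
Remaining 8 whole minutes in the current block: 1800 + 7 × 1798 = 14386 frames.
Within the current minute: 34 × 30 + 8 − 2 = 1026 (labels ;00/;01 skipped at this minute). Total = 0 + 14386 + 1026 = 15412.

15412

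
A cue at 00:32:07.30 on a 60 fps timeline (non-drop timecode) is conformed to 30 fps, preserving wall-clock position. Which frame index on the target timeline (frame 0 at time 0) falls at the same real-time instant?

frame 57825

Source frame index: (0×3600 + 32×60 + 7) × 60 + 30 = 115650.
Real time: 115650 / (60) = 3855/2 s.
Target frame: (3855/2) × (30) = 57825.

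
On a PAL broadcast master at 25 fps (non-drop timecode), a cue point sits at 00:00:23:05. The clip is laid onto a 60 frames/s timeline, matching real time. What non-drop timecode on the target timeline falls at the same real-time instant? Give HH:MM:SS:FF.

00:00:23:12

Source frame index: (0×3600 + 0×60 + 23) × 25 + 5 = 580.
Real time: 580 / (25) = 116/5 s.
Target frame: (116/5) × (60) = 1392.
At 60 labels/s: frame 1392 → 00:00:23:12.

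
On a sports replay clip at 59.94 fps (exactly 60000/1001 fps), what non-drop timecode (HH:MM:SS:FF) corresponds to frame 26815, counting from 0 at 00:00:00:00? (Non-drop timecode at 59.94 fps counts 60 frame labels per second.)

00:07:26:55

26815 ÷ 60 = 446 full seconds, remainder 55 frames.
446 s = 0 h 7 min 26 s.
Timecode: 00:07:26:55.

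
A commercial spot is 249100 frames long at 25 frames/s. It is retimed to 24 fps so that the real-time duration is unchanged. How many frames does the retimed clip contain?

Target frames = source frames × (target rate / source rate) = 249100 × (24)/(25) = 249100 × 24/25 = 239136.

239136 frames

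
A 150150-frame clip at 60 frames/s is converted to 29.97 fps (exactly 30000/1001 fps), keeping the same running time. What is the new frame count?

Target frames = source frames × (target rate / source rate) = 150150 × (30000/1001)/(60) = 150150 × 500/1001 = 75000.

75000 frames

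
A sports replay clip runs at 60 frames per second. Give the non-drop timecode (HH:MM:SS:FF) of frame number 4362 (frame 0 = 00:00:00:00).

4362 ÷ 60 = 72 full seconds, remainder 42 frames.
72 s = 0 h 1 min 12 s.
Timecode: 00:01:12:42.

00:01:12:42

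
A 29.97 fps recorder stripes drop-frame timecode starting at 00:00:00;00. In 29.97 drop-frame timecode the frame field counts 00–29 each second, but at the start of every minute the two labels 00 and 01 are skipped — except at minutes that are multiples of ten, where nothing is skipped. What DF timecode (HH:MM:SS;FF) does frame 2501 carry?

00:01:23;13

Ten DF minutes hold 17982 frames, so frame 2501 lies in block 0 (frames 0–17981) with 2501 frames into that block.
The block's first minute is 1800 frames and the rest 1798 each; 2501 frames reaches minute 1, so 0 × 18 + 1 × 2 = 2 labels have been skipped so far.
Adding those back, label number 2501 + 2 = 2503 at 30 labels/s is 83 s + 13 f = 0 h 1 min 23 s frame 13, i.e. 00:01:23;13.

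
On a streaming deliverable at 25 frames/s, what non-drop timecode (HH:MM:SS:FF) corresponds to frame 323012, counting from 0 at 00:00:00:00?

323012 ÷ 25 = 12920 full seconds, remainder 12 frames.
12920 s = 3 h 35 min 20 s.
Timecode: 03:35:20:12.

03:35:20:12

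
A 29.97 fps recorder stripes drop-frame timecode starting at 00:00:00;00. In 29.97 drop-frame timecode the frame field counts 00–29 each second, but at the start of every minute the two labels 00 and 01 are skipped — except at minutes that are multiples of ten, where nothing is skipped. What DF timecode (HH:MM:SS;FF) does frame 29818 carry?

Ten DF minutes hold 17982 frames, so frame 29818 lies in block 1 (frames 17982–35963) with 11836 frames into that block.
The block's first minute is 1800 frames and the rest 1798 each; 11836 frames reaches minute 6, so 1 × 18 + 6 × 2 = 30 labels have been skipped so far.
Adding those back, label number 29818 + 30 = 29848 at 30 labels/s is 994 s + 28 f = 0 h 16 min 34 s frame 28, i.e. 00:16:34;28.

00:16:34;28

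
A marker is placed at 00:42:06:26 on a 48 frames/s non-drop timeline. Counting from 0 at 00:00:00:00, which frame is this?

Total seconds to the label: (0 × 3600 + 42 × 60 + 6) = 2526.
Frame index = 2526 × 48 + 26 = 121274.

frame 121274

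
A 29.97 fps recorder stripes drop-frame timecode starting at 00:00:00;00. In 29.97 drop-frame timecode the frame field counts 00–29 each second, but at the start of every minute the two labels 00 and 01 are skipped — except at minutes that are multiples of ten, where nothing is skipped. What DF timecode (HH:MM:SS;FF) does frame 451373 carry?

Ten DF minutes hold 17982 frames, so frame 451373 lies in block 25 (frames 449550–467531) with 1823 frames into that block.
The block's first minute is 1800 frames and the rest 1798 each; 1823 frames reaches minute 1, so 25 × 18 + 1 × 2 = 452 labels have been skipped so far.
Adding those back, label number 451373 + 452 = 451825 at 30 labels/s is 15060 s + 25 f = 4 h 11 min 0 s frame 25, i.e. 04:11:00;25.

04:11:00;25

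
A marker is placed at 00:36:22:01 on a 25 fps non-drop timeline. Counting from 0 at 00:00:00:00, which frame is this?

Total seconds to the label: (0 × 3600 + 36 × 60 + 22) = 2182.
Frame index = 2182 × 25 + 1 = 54551.

54551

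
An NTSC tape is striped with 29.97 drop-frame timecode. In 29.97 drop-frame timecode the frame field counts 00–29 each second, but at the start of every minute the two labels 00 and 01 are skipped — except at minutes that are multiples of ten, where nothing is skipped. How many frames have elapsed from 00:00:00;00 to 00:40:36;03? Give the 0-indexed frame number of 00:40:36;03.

As if non-drop at 30 labels/s: (0 × 3600 + 40 × 60 + 36) × 30 + 3 = 73083.
Minute boundaries passed: 40; those not divisible by 10: 40 − 4 = 36; dropped labels = 2 × 36 = 72.
Actual frame index = 73083 − 72 = 73011.

73011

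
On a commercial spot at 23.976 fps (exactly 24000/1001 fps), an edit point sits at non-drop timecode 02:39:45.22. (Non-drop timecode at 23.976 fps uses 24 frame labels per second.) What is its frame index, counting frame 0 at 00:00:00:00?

Total seconds to the label: (2 × 3600 + 39 × 60 + 45) = 9585.
Frame index = 9585 × 24 + 22 = 230062.

frame 230062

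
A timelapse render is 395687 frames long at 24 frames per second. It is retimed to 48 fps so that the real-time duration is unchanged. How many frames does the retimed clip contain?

Target frames = source frames × (target rate / source rate) = 395687 × (48)/(24) = 395687 × 2 = 791374.

791374 frames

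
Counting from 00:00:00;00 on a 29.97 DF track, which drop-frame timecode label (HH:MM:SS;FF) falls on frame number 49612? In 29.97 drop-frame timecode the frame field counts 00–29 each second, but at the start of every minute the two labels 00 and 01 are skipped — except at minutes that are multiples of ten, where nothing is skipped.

00:27:35;12

Ten DF minutes hold 17982 frames, so frame 49612 lies in block 2 (frames 35964–53945) with 13648 frames into that block.
The block's first minute is 1800 frames and the rest 1798 each; 13648 frames reaches minute 7, so 2 × 18 + 7 × 2 = 50 labels have been skipped so far.
Adding those back, label number 49612 + 50 = 49662 at 30 labels/s is 1655 s + 12 f = 0 h 27 min 35 s frame 12, i.e. 00:27:35;12.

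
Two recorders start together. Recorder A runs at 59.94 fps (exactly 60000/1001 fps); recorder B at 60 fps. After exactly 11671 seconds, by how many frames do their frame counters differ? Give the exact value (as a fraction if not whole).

A emits 60000/1001 × 11671 = 63660000/91 frames; B emits 60 × 11671 = 700260.
Difference = 63660/91 frames (≈ 699.5604); B is ahead of A.

63660/91 frames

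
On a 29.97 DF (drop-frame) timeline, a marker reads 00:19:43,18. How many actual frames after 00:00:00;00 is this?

Complete 10-minute blocks: 1, each 17982 frames → 17982.
Remaining 9 whole minutes in the current block: 1800 + 8 × 1798 = 16184 frames.
Within the current minute: 43 × 30 + 18 − 2 = 1306 (labels ;00/;01 skipped at this minute). Total = 17982 + 16184 + 1306 = 35472.

35472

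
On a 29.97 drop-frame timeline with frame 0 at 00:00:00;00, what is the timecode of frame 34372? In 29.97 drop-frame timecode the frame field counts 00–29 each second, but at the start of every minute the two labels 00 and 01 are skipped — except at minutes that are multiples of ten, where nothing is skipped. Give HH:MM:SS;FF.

00:19:06;28

Each 10-minute DF block holds 10 × 60 × 30 − 9 × 2 = 17982 frames. 34372 ÷ 17982 → 1 full block, remainder 16390.
Within the partial block the first minute is 1800 frames and each further minute 1798, so 9 further minute boundaries passed. Total skipped labels = 18 × 1 + 2 × 9 = 36.
Non-drop label index = 34372 + 36 = 34408; at 30 labels/s that is 00:19:06:28, i.e. DF 00:19:06;28.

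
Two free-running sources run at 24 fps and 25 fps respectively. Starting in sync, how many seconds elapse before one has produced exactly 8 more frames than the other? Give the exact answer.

8 seconds

The gap grows by |25 − 24| = 1 frame per second.
Time for a 8-frame gap: 8 ÷ (1) = 8 s.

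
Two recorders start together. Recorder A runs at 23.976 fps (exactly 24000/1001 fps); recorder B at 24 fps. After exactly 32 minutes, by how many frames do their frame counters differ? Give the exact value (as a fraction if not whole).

32 min = 1920 s.
A emits 24000/1001 × 1920 = 46080000/1001 frames; B emits 24 × 1920 = 46080.
Difference = 46080/1001 frames (≈ 46.0340); B is ahead of A.

46080/1001 frames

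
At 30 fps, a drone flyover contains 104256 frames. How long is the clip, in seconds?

Running time = 104256 / (30) = 3475.2 s.

3475.2 seconds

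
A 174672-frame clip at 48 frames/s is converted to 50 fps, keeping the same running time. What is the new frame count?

181950 frames

Target frames = source frames × (target rate / source rate) = 174672 × (50)/(48) = 174672 × 25/24 = 181950.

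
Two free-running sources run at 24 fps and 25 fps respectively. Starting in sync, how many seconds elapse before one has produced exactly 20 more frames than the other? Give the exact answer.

20 seconds

The gap grows by |25 − 24| = 1 frame per second.
Time for a 20-frame gap: 20 ÷ (1) = 20 s.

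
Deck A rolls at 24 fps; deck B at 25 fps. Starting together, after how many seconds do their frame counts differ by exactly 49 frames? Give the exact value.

The gap grows by |25 − 24| = 1 frame per second.
Time for a 49-frame gap: 49 ÷ (1) = 49 s.

49 seconds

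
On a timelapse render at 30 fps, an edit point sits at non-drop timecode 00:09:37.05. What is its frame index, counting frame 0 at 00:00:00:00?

Total seconds to the label: (0 × 3600 + 9 × 60 + 37) = 577.
Frame index = 577 × 30 + 5 = 17315.

frame 17315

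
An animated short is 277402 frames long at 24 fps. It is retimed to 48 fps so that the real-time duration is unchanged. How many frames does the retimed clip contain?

554804 frames

Target frames = source frames × (target rate / source rate) = 277402 × (48)/(24) = 277402 × 2 = 554804.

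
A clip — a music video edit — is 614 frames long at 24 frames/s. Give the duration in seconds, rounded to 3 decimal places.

25.583 seconds

Running time = 614 × 1/24 = 307/12 s ≈ 25.583 s.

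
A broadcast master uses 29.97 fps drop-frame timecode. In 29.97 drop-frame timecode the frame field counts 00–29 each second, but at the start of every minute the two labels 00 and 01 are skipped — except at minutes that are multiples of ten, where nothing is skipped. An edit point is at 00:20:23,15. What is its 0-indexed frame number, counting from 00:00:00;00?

36669

Complete 10-minute blocks: 2, each 17982 frames → 35964.
Remaining 0 whole minutes in the current block: 0 frames.
Within the current minute: 23 × 30 + 15 = 705. Total = 35964 + 0 + 705 = 36669.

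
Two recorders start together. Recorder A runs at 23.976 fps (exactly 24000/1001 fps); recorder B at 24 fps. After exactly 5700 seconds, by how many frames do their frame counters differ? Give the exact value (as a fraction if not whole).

A emits 24000/1001 × 5700 = 136800000/1001 frames; B emits 24 × 5700 = 136800.
Difference = 136800/1001 frames (≈ 136.6633); B is ahead of A.

136800/1001 frames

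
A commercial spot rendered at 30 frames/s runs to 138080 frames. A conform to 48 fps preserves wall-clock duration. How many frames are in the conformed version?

220928 frames

Target frames = source frames × (target rate / source rate) = 138080 × (48)/(30) = 138080 × 8/5 = 220928.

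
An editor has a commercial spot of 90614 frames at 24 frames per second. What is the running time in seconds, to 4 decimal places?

3775.5833 seconds

Running time = 90614 × 1/24 = 45307/12 s ≈ 3775.5833 s.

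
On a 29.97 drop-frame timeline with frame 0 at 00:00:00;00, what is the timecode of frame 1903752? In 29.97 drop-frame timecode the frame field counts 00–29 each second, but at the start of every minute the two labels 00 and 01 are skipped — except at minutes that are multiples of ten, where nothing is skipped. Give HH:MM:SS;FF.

17:38:41;28

Ten DF minutes hold 17982 frames, so frame 1903752 lies in block 105 (frames 1888110–1906091) with 15642 frames into that block.
The block's first minute is 1800 frames and the rest 1798 each; 15642 frames reaches minute 8, so 105 × 18 + 8 × 2 = 1906 labels have been skipped so far.
Adding those back, label number 1903752 + 1906 = 1905658 at 30 labels/s is 63521 s + 28 f = 17 h 38 min 41 s frame 28, i.e. 17:38:41;28.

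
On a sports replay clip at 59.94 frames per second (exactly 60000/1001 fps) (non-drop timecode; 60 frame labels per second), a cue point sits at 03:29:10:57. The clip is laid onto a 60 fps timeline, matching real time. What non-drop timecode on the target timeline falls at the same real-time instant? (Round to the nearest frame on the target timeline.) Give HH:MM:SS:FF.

03:29:23:30

Source frame index: (3×3600 + 29×60 + 10) × 60 + 57 = 753057.
Real time: 753057 / (60000/1001) = 251270019/20000 s.
Target frame: (251270019/20000) × (60) = 753810057/1000 ≈ 753810.057 → 753810.
At 60 labels/s: frame 753810 → 03:29:23:30.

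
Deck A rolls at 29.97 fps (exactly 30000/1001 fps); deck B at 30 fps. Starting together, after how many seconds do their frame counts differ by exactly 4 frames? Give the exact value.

The gap grows by |30 − 30000/1001| = 30/1001 frames per second.
Time for a 4-frame gap: 4 ÷ (30/1001) = 2002/15 s.

2002/15 seconds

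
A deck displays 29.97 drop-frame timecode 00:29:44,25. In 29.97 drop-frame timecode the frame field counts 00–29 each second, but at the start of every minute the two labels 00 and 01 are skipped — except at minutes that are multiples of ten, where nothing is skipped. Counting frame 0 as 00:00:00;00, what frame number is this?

Complete 10-minute blocks: 2, each 17982 frames → 35964.
Remaining 9 whole minutes in the current block: 1800 + 8 × 1798 = 16184 frames.
Within the current minute: 44 × 30 + 25 − 2 = 1343 (labels ;00/;01 skipped at this minute). Total = 35964 + 16184 + 1343 = 53491.

53491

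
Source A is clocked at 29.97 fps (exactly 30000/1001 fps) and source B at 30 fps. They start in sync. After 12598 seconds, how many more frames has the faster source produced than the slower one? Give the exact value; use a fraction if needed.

A emits 30000/1001 × 12598 = 377940000/1001 frames; B emits 30 × 12598 = 377940.
Difference = 377940/1001 frames (≈ 377.5624); B is ahead of A.

377940/1001 frames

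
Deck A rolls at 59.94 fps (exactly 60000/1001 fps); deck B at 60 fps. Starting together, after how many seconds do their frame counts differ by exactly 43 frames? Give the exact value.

The gap grows by |60 − 60000/1001| = 60/1001 frames per second.
Time for a 43-frame gap: 43 ÷ (60/1001) = 43043/60 s.

43043/60 seconds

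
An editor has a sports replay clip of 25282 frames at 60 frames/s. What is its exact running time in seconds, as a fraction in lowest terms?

12641/30 seconds

Running time = 25282 ÷ (60) = 25282 × 1/60 = 12641/30 s.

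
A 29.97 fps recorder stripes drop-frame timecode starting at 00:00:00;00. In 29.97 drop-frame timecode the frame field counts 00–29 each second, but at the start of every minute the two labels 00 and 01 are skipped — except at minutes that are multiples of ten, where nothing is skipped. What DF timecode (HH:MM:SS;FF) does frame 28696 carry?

Each 10-minute DF block holds 10 × 60 × 30 − 9 × 2 = 17982 frames. 28696 ÷ 17982 → 1 full block, remainder 10714.
Within the partial block the first minute is 1800 frames and each further minute 1798, so 5 further minute boundaries passed. Total skipped labels = 18 × 1 + 2 × 5 = 28.
Non-drop label index = 28696 + 28 = 28724; at 30 labels/s that is 00:15:57:14, i.e. DF 00:15:57;14.

00:15:57;14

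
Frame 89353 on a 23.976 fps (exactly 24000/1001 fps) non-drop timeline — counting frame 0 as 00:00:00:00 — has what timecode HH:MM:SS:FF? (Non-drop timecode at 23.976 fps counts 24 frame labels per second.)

01:02:03:01

89353 ÷ 24 = 3723 full seconds, remainder 1 frame.
3723 s = 1 h 2 min 3 s.
Timecode: 01:02:03:01.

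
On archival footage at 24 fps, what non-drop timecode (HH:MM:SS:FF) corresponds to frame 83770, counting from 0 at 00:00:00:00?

00:58:10:10

83770 ÷ 24 = 3490 full seconds, remainder 10 frames.
3490 s = 0 h 58 min 10 s.
Timecode: 00:58:10:10.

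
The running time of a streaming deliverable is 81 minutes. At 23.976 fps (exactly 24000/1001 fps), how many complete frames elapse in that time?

116523 frames

81 min = 4860 s.
Frames = 4860 × 24000/1001 = 116640000/1001 ≈ 116523.4765.
Complete frames: 116523.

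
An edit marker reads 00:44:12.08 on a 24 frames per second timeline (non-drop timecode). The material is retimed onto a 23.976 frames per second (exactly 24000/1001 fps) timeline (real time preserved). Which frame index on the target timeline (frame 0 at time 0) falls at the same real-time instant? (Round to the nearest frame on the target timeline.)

Source frame index: (0×3600 + 44×60 + 12) × 24 + 8 = 63656.
Real time: 63656 / (24) = 7957/3 s.
Target frame: (7957/3) × (24000/1001) = 63656000/1001 ≈ 63592.408 → 63592.

frame 63592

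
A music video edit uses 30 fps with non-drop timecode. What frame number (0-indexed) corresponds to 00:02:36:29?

4709

Total seconds to the label: (0 × 3600 + 2 × 60 + 36) = 156.
Frame index = 156 × 30 + 29 = 4709.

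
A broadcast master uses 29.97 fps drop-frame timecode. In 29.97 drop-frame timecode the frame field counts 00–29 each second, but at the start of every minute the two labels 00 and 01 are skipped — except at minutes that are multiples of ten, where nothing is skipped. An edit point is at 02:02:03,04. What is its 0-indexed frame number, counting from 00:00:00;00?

219474

As if non-drop at 30 labels/s: (2 × 3600 + 2 × 60 + 3) × 30 + 4 = 219694.
Minute boundaries passed: 122; those not divisible by 10: 122 − 12 = 110; dropped labels = 2 × 110 = 220.
Actual frame index = 219694 − 220 = 219474.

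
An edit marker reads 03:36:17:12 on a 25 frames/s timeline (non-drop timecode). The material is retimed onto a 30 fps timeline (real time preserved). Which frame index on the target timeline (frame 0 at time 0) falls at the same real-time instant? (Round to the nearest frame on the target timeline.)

Source frame index: (3×3600 + 36×60 + 17) × 25 + 12 = 324437.
Real time: 324437 / (25) = 324437/25 s.
Target frame: (324437/25) × (30) = 1946622/5 ≈ 389324.400 → 389324.

frame 389324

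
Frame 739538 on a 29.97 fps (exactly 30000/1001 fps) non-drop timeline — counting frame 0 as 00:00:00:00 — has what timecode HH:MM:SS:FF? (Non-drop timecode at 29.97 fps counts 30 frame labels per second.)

739538 ÷ 30 = 24651 full seconds, remainder 8 frames.
24651 s = 6 h 50 min 51 s.
Timecode: 06:50:51:08.

06:50:51:08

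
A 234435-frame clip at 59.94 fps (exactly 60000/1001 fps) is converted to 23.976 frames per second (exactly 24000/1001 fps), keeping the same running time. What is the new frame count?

93774 frames

Target frames = source frames × (target rate / source rate) = 234435 × (24000/1001)/(60000/1001) = 234435 × 2/5 = 93774.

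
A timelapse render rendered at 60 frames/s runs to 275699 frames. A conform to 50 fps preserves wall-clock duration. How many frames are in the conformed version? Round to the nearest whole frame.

229749 frames

Frames at target rate = 275699 × (50) / (60) = 1378495/6 ≈ 229749.167.
Nearest whole frame: 229749.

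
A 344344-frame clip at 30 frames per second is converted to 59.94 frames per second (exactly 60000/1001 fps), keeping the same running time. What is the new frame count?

Target frames = source frames × (target rate / source rate) = 344344 × (60000/1001)/(30) = 344344 × 2000/1001 = 688000.

688000 frames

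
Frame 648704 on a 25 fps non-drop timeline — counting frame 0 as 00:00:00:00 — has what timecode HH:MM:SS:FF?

648704 ÷ 25 = 25948 full seconds, remainder 4 frames.
25948 s = 7 h 12 min 28 s.
Timecode: 07:12:28:04.

07:12:28:04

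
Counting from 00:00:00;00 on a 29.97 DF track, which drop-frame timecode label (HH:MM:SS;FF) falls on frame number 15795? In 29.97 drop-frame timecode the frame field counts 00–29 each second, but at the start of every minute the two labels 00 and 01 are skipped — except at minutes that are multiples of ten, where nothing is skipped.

00:08:47;01

Each 10-minute DF block holds 10 × 60 × 30 − 9 × 2 = 17982 frames. 15795 ÷ 17982 → 0 full blocks, remainder 15795.
Within the partial block the first minute is 1800 frames and each further minute 1798, so 8 further minute boundaries passed. Total skipped labels = 18 × 0 + 2 × 8 = 16.
Non-drop label index = 15795 + 16 = 15811; at 30 labels/s that is 00:08:47:01, i.e. DF 00:08:47;01.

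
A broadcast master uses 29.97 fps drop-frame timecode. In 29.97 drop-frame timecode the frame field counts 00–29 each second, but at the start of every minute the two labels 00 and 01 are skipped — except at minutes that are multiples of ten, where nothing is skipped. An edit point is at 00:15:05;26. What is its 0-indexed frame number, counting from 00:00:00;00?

27148

As if non-drop at 30 labels/s: (0 × 3600 + 15 × 60 + 5) × 30 + 26 = 27176.
Minute boundaries passed: 15; those not divisible by 10: 15 − 1 = 14; dropped labels = 2 × 14 = 28.
Actual frame index = 27176 − 28 = 27148.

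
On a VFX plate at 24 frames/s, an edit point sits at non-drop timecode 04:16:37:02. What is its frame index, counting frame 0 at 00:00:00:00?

Total seconds to the label: (4 × 3600 + 16 × 60 + 37) = 15397.
Frame index = 15397 × 24 + 2 = 369530.

frame 369530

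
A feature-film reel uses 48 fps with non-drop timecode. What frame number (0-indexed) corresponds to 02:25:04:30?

Total seconds to the label: (2 × 3600 + 25 × 60 + 4) = 8704.
Frame index = 8704 × 48 + 30 = 417822.

417822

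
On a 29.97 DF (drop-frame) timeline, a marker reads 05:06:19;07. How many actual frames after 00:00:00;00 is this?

As if non-drop at 30 labels/s: (5 × 3600 + 6 × 60 + 19) × 30 + 7 = 551377.
Minute boundaries passed: 306; those not divisible by 10: 306 − 30 = 276; dropped labels = 2 × 276 = 552.
Actual frame index = 551377 − 552 = 550825.

550825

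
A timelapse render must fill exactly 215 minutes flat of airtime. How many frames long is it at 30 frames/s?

387000 frames

215 min = 12900 s.
Frames = 12900 × 30 = 387000.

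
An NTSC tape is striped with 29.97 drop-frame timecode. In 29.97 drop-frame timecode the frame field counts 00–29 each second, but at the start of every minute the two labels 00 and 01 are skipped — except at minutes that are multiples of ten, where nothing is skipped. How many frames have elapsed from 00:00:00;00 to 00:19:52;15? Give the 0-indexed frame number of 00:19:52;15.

35739

As if non-drop at 30 labels/s: (0 × 3600 + 19 × 60 + 52) × 30 + 15 = 35775.
Minute boundaries passed: 19; those not divisible by 10: 19 − 1 = 18; dropped labels = 2 × 18 = 36.
Actual frame index = 35775 − 36 = 35739.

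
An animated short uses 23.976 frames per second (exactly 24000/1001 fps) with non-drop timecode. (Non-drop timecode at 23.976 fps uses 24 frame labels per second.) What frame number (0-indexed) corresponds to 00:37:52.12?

54540

Total seconds to the label: (0 × 3600 + 37 × 60 + 52) = 2272.
Frame index = 2272 × 24 + 12 = 54540.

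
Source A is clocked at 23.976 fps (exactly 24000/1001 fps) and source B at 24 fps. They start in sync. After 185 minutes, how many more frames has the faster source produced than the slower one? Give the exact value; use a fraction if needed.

266400/1001 frames

185 min = 11100 s.
A emits 24000/1001 × 11100 = 266400000/1001 frames; B emits 24 × 11100 = 266400.
Difference = 266400/1001 frames (≈ 266.1339); B is ahead of A.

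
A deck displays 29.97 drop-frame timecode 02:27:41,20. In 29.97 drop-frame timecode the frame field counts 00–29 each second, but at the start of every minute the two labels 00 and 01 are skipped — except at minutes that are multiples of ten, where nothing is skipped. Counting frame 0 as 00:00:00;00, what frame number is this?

265584

Complete 10-minute blocks: 14, each 17982 frames → 251748.
Remaining 7 whole minutes in the current block: 1800 + 6 × 1798 = 12588 frames.
Within the current minute: 41 × 30 + 20 − 2 = 1248 (labels ;00/;01 skipped at this minute). Total = 251748 + 12588 + 1248 = 265584.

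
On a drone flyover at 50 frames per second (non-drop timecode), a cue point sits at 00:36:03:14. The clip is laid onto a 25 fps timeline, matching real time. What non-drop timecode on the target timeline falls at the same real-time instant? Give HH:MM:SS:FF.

Source frame index: (0×3600 + 36×60 + 3) × 50 + 14 = 108164.
Real time: 108164 / (50) = 54082/25 s.
Target frame: (54082/25) × (25) = 54082.
At 25 labels/s: frame 54082 → 00:36:03:07.

00:36:03:07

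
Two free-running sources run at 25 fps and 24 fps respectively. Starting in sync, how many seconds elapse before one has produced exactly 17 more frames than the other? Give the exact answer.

17 seconds

The gap grows by |24 − 25| = 1 frame per second.
Time for a 17-frame gap: 17 ÷ (1) = 17 s.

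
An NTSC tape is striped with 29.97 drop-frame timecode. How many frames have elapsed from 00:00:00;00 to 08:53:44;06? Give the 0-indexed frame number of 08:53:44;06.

Complete 10-minute blocks: 53, each 17982 frames → 953046.
Remaining 3 whole minutes in the current block: 1800 + 2 × 1798 = 5396 frames.
Within the current minute: 44 × 30 + 6 − 2 = 1324 (labels ;00/;01 skipped at this minute). Total = 953046 + 5396 + 1324 = 959766.

959766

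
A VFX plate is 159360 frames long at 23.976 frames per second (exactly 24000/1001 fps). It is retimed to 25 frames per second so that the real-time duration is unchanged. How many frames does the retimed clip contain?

Target frames = source frames × (target rate / source rate) = 159360 × (25)/(24000/1001) = 159360 × 1001/960 = 166166.

166166 frames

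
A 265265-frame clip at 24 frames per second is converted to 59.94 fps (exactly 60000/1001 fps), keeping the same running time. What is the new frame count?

662500 frames

Target frames = source frames × (target rate / source rate) = 265265 × (60000/1001)/(24) = 265265 × 2500/1001 = 662500.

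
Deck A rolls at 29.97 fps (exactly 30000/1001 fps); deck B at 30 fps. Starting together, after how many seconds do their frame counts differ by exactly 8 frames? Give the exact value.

The gap grows by |30 − 30000/1001| = 30/1001 frames per second.
Time for a 8-frame gap: 8 ÷ (30/1001) = 4004/15 s.

4004/15 seconds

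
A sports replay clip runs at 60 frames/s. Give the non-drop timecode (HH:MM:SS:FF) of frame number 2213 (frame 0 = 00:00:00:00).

00:00:36:53

2213 ÷ 60 = 36 full seconds, remainder 53 frames.
36 s = 0 h 0 min 36 s.
Timecode: 00:00:36:53.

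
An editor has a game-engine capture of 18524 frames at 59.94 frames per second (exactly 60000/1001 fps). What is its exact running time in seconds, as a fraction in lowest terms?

4635631/15000 seconds

Running time = 18524 ÷ (60000/1001) = 18524 × 1001/60000 = 4635631/15000 s.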